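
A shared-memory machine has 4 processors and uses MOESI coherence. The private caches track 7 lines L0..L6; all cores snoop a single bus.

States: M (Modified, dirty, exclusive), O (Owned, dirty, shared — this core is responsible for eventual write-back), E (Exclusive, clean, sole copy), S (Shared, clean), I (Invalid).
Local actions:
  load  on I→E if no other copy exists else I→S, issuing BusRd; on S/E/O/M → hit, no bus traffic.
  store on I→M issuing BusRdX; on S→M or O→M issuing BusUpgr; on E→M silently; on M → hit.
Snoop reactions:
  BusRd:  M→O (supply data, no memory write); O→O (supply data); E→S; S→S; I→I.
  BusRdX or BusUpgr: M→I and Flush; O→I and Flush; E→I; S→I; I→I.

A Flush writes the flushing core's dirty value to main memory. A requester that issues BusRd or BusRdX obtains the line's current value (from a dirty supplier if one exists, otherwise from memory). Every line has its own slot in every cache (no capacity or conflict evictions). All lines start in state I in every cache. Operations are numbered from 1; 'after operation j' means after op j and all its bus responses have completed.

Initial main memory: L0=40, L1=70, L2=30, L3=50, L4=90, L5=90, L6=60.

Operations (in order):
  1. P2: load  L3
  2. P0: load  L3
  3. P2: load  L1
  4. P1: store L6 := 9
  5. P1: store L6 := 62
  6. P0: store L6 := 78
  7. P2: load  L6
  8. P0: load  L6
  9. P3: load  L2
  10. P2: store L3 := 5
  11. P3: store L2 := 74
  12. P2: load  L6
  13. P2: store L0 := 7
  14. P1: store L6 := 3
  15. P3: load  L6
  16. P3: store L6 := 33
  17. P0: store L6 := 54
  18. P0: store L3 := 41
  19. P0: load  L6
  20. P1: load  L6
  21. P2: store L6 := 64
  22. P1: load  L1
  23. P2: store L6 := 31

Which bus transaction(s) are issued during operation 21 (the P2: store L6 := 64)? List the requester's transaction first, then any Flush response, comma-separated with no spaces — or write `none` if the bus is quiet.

bus = BusRdX,Flush

[1] P2: load  L3 | P0:I, P1:I, P2:E(50), P3:I | bus: BusRd
[2] P0: load  L3 | P0:S(50), P1:I, P2:S(50), P3:I | bus: BusRd
[3] P2: load  L1 | P0:I, P1:I, P2:E(70), P3:I | bus: BusRd
[4] P1: store L6 := 9 | P0:I, P1:M(9), P2:I, P3:I | bus: BusRdX
[5] P1: store L6 := 62 | P0:I, P1:M(62), P2:I, P3:I | bus: none
[6] P0: store L6 := 78 | P0:M(78), P1:I, P2:I, P3:I | bus: BusRdX,Flush
[7] P2: load  L6 | P0:O(78), P1:I, P2:S(78), P3:I | bus: BusRd
[8] P0: load  L6 | P0:O(78), P1:I, P2:S(78), P3:I | bus: none
[9] P3: load  L2 | P0:I, P1:I, P2:I, P3:E(30) | bus: BusRd
[10] P2: store L3 := 5 | P0:I, P1:I, P2:M(5), P3:I | bus: BusUpgr
[11] P3: store L2 := 74 | P0:I, P1:I, P2:I, P3:M(74) | bus: none
[12] P2: load  L6 | P0:O(78), P1:I, P2:S(78), P3:I | bus: none
[13] P2: store L0 := 7 | P0:I, P1:I, P2:M(7), P3:I | bus: BusRdX
[14] P1: store L6 := 3 | P0:I, P1:M(3), P2:I, P3:I | bus: BusRdX,Flush
[15] P3: load  L6 | P0:I, P1:O(3), P2:I, P3:S(3) | bus: BusRd
[16] P3: store L6 := 33 | P0:I, P1:I, P2:I, P3:M(33) | bus: BusUpgr,Flush
[17] P0: store L6 := 54 | P0:M(54), P1:I, P2:I, P3:I | bus: BusRdX,Flush
[18] P0: store L3 := 41 | P0:M(41), P1:I, P2:I, P3:I | bus: BusRdX,Flush
[19] P0: load  L6 | P0:M(54), P1:I, P2:I, P3:I | bus: none
[20] P1: load  L6 | P0:O(54), P1:S(54), P2:I, P3:I | bus: BusRd
[21] P2: store L6 := 64 | P0:I, P1:I, P2:M(64), P3:I | bus: BusRdX,Flush
[22] P1: load  L1 | P0:I, P1:S(70), P2:S(70), P3:I | bus: BusRd
[23] P2: store L6 := 31 | P0:I, P1:I, P2:M(31), P3:I | bus: none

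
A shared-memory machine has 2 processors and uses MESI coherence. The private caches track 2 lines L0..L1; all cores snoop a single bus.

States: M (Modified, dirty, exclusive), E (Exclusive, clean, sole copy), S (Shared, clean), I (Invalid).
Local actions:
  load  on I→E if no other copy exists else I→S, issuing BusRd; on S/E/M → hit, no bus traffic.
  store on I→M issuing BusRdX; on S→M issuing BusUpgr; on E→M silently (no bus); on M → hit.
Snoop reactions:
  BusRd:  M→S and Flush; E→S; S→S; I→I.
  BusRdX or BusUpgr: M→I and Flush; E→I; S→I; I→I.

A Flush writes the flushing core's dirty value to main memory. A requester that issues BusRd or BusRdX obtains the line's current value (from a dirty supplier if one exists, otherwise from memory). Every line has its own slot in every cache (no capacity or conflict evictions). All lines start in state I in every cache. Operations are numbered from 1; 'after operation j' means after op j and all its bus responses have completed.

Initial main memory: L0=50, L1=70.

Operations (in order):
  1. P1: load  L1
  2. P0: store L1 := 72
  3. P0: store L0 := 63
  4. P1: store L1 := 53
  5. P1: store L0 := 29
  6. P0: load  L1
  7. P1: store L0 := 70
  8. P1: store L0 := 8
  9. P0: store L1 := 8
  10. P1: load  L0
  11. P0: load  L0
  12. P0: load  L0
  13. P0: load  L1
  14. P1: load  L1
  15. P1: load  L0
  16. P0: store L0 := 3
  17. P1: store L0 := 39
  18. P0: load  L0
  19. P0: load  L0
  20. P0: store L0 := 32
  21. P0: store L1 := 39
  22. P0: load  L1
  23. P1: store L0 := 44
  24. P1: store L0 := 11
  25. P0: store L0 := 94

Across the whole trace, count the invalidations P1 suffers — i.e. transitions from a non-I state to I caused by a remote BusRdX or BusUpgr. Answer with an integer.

invalidations = 6

[1] P1: load  L1 | P0:I, P1:E(70) | bus: BusRd
[2] P0: store L1 := 72 | P0:M(72), P1:I | bus: BusRdX
[3] P0: store L0 := 63 | P0:M(63), P1:I | bus: BusRdX
[4] P1: store L1 := 53 | P0:I, P1:M(53) | bus: BusRdX,Flush
[5] P1: store L0 := 29 | P0:I, P1:M(29) | bus: BusRdX,Flush
[6] P0: load  L1 | P0:S(53), P1:S(53) | bus: BusRd,Flush
[7] P1: store L0 := 70 | P0:I, P1:M(70) | bus: none
[8] P1: store L0 := 8 | P0:I, P1:M(8) | bus: none
[9] P0: store L1 := 8 | P0:M(8), P1:I | bus: BusUpgr
[10] P1: load  L0 | P0:I, P1:M(8) | bus: none
[11] P0: load  L0 | P0:S(8), P1:S(8) | bus: BusRd,Flush
[12] P0: load  L0 | P0:S(8), P1:S(8) | bus: none
[13] P0: load  L1 | P0:M(8), P1:I | bus: none
[14] P1: load  L1 | P0:S(8), P1:S(8) | bus: BusRd,Flush
[15] P1: load  L0 | P0:S(8), P1:S(8) | bus: none
[16] P0: store L0 := 3 | P0:M(3), P1:I | bus: BusUpgr
[17] P1: store L0 := 39 | P0:I, P1:M(39) | bus: BusRdX,Flush
[18] P0: load  L0 | P0:S(39), P1:S(39) | bus: BusRd,Flush
[19] P0: load  L0 | P0:S(39), P1:S(39) | bus: none
[20] P0: store L0 := 32 | P0:M(32), P1:I | bus: BusUpgr
[21] P0: store L1 := 39 | P0:M(39), P1:I | bus: BusUpgr
[22] P0: load  L1 | P0:M(39), P1:I | bus: none
[23] P1: store L0 := 44 | P0:I, P1:M(44) | bus: BusRdX,Flush
[24] P1: store L0 := 11 | P0:I, P1:M(11) | bus: none
[25] P0: store L0 := 94 | P0:M(94), P1:I | bus: BusRdX,Flush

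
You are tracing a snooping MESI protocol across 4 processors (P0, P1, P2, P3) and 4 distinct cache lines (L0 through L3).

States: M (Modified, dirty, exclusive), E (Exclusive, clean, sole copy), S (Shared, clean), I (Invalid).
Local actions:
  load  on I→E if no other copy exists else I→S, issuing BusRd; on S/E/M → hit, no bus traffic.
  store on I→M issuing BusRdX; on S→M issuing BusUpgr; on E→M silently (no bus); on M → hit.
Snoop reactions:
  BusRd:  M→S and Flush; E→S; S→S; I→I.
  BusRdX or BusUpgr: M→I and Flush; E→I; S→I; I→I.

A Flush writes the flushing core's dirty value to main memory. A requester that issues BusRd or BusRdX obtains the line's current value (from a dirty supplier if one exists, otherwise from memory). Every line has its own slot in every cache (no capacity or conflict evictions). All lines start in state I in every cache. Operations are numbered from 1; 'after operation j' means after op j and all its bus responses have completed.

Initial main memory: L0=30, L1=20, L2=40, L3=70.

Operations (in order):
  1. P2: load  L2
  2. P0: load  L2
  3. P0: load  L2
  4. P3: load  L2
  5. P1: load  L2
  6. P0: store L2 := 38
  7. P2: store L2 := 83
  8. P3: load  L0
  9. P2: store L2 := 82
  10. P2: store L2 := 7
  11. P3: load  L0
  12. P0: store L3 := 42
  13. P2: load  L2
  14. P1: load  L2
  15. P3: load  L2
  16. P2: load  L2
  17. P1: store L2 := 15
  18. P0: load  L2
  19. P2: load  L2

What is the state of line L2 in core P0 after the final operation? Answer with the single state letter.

  op1 P2: load  L2 → I/I/E/I on L2; bus BusRd; mem=40
  op2 P0: load  L2 → S/I/S/I on L2; bus BusRd; mem=40
  op3 P0: load  L2 → S/I/S/I on L2; bus (none); mem=40
  op4 P3: load  L2 → S/I/S/S on L2; bus BusRd; mem=40
  op5 P1: load  L2 → S/S/S/S on L2; bus BusRd; mem=40
  op6 P0: store L2 := 38 → M/I/I/I on L2; bus BusUpgr; mem=40
  op7 P2: store L2 := 83 → I/I/M/I on L2; bus BusRdX Flush; mem=38
  op8 P3: load  L0 → I/I/I/E on L0; bus BusRd; mem=30
  op9 P2: store L2 := 82 → I/I/M/I on L2; bus (none); mem=38
  op10 P2: store L2 := 7 → I/I/M/I on L2; bus (none); mem=38
  op11 P3: load  L0 → I/I/I/E on L0; bus (none); mem=30
  op12 P0: store L3 := 42 → M/I/I/I on L3; bus BusRdX; mem=70
  op13 P2: load  L2 → I/I/M/I on L2; bus (none); mem=38
  op14 P1: load  L2 → I/S/S/I on L2; bus BusRd Flush; mem=7
  op15 P3: load  L2 → I/S/S/S on L2; bus BusRd; mem=7
  op16 P2: load  L2 → I/S/S/S on L2; bus (none); mem=7
  op17 P1: store L2 := 15 → I/M/I/I on L2; bus BusUpgr; mem=7
  op18 P0: load  L2 → S/S/I/I on L2; bus BusRd Flush; mem=15
  op19 P2: load  L2 → S/S/S/I on L2; bus BusRd; mem=15

state = S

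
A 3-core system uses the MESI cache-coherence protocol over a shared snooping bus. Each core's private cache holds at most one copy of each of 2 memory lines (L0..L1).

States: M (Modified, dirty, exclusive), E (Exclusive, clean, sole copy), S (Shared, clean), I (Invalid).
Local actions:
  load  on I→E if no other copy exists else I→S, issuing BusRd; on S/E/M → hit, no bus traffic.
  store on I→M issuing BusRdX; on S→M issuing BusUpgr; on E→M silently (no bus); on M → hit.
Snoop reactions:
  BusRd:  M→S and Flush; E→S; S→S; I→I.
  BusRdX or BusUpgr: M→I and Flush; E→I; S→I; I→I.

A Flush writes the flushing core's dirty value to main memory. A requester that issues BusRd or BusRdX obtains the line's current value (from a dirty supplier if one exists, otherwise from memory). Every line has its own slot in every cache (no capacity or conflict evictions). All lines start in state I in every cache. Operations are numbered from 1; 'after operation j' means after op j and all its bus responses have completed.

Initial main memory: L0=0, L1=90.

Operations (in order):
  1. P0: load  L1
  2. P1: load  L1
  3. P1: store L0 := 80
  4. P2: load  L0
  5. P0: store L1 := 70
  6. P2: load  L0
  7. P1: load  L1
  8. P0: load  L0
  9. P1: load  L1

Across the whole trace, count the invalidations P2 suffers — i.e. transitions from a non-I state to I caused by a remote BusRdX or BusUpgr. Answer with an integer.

step 1: P0: load  L1  ⟶  EII  (L1)  txn=BusRd  M[L1]=90
step 2: P1: load  L1  ⟶  SSI  (L1)  txn=BusRd  M[L1]=90
step 3: P1: store L0 := 80  ⟶  IMI  (L0)  txn=BusRdX  M[L0]=0
step 4: P2: load  L0  ⟶  ISS  (L0)  txn=BusRd+Flush  M[L0]=80
step 5: P0: store L1 := 70  ⟶  MII  (L1)  txn=BusUpgr  M[L1]=90
step 6: P2: load  L0  ⟶  ISS  (L0)  txn=∅  M[L0]=80
step 7: P1: load  L1  ⟶  SSI  (L1)  txn=BusRd+Flush  M[L1]=70
step 8: P0: load  L0  ⟶  SSS  (L0)  txn=BusRd  M[L0]=80
step 9: P1: load  L1  ⟶  SSI  (L1)  txn=∅  M[L1]=70

invalidations = 0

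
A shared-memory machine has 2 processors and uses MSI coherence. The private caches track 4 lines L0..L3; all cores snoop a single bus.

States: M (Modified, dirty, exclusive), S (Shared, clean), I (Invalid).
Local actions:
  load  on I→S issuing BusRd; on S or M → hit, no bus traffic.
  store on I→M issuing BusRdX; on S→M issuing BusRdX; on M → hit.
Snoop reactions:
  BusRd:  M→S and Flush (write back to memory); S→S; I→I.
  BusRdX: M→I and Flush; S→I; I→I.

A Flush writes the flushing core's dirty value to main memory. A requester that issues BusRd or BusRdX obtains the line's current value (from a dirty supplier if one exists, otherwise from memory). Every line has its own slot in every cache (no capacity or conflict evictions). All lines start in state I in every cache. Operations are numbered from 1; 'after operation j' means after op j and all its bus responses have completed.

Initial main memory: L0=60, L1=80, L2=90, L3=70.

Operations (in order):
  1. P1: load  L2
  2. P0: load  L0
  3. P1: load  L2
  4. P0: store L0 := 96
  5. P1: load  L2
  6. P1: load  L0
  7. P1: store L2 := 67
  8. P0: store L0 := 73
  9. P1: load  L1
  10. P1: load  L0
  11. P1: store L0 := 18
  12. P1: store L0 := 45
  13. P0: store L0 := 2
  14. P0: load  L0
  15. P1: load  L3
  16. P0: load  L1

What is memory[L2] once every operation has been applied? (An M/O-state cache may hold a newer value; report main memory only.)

memory[L2] = 90

step 1: P1: load  L2  ⟶  IS  (L2)  txn=BusRd  M[L2]=90
step 2: P0: load  L0  ⟶  SI  (L0)  txn=BusRd  M[L0]=60
step 3: P1: load  L2  ⟶  IS  (L2)  txn=∅  M[L2]=90
step 4: P0: store L0 := 96  ⟶  MI  (L0)  txn=BusRdX  M[L0]=60
step 5: P1: load  L2  ⟶  IS  (L2)  txn=∅  M[L2]=90
step 6: P1: load  L0  ⟶  SS  (L0)  txn=BusRd+Flush  M[L0]=96
step 7: P1: store L2 := 67  ⟶  IM  (L2)  txn=BusRdX  M[L2]=90
step 8: P0: store L0 := 73  ⟶  MI  (L0)  txn=BusRdX  M[L0]=96
step 9: P1: load  L1  ⟶  IS  (L1)  txn=BusRd  M[L1]=80
step 10: P1: load  L0  ⟶  SS  (L0)  txn=BusRd+Flush  M[L0]=73
step 11: P1: store L0 := 18  ⟶  IM  (L0)  txn=BusRdX  M[L0]=73
step 12: P1: store L0 := 45  ⟶  IM  (L0)  txn=∅  M[L0]=73
step 13: P0: store L0 := 2  ⟶  MI  (L0)  txn=BusRdX+Flush  M[L0]=45
step 14: P0: load  L0  ⟶  MI  (L0)  txn=∅  M[L0]=45
step 15: P1: load  L3  ⟶  IS  (L3)  txn=BusRd  M[L3]=70
step 16: P0: load  L1  ⟶  SS  (L1)  txn=BusRd  M[L1]=80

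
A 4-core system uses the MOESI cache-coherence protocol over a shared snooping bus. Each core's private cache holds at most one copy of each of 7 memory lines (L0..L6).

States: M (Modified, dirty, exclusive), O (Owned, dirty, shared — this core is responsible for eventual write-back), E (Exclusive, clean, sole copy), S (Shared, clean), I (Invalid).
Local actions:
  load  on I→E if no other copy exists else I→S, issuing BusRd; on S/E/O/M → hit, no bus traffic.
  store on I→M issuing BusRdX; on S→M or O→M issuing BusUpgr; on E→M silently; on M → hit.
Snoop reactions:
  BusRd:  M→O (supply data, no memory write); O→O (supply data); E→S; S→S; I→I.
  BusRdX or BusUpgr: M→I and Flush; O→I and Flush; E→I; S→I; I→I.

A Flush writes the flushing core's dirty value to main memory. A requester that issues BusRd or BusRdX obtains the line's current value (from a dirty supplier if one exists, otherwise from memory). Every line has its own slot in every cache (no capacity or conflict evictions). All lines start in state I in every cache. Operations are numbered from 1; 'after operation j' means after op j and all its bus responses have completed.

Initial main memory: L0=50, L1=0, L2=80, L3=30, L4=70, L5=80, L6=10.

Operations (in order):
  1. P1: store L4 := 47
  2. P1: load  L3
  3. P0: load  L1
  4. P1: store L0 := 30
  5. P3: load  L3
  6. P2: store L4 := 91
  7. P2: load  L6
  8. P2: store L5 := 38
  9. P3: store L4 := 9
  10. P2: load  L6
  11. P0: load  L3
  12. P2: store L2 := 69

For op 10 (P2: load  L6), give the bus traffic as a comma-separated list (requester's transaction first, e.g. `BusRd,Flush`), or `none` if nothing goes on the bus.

bus = none

[1] P1: store L4 := 47 | P0:I, P1:M(47), P2:I, P3:I | bus: BusRdX
[2] P1: load  L3 | P0:I, P1:E(30), P2:I, P3:I | bus: BusRd
[3] P0: load  L1 | P0:E(0), P1:I, P2:I, P3:I | bus: BusRd
[4] P1: store L0 := 30 | P0:I, P1:M(30), P2:I, P3:I | bus: BusRdX
[5] P3: load  L3 | P0:I, P1:S(30), P2:I, P3:S(30) | bus: BusRd
[6] P2: store L4 := 91 | P0:I, P1:I, P2:M(91), P3:I | bus: BusRdX,Flush
[7] P2: load  L6 | P0:I, P1:I, P2:E(10), P3:I | bus: BusRd
[8] P2: store L5 := 38 | P0:I, P1:I, P2:M(38), P3:I | bus: BusRdX
[9] P3: store L4 := 9 | P0:I, P1:I, P2:I, P3:M(9) | bus: BusRdX,Flush
[10] P2: load  L6 | P0:I, P1:I, P2:E(10), P3:I | bus: none
[11] P0: load  L3 | P0:S(30), P1:S(30), P2:I, P3:S(30) | bus: BusRd
[12] P2: store L2 := 69 | P0:I, P1:I, P2:M(69), P3:I | bus: BusRdX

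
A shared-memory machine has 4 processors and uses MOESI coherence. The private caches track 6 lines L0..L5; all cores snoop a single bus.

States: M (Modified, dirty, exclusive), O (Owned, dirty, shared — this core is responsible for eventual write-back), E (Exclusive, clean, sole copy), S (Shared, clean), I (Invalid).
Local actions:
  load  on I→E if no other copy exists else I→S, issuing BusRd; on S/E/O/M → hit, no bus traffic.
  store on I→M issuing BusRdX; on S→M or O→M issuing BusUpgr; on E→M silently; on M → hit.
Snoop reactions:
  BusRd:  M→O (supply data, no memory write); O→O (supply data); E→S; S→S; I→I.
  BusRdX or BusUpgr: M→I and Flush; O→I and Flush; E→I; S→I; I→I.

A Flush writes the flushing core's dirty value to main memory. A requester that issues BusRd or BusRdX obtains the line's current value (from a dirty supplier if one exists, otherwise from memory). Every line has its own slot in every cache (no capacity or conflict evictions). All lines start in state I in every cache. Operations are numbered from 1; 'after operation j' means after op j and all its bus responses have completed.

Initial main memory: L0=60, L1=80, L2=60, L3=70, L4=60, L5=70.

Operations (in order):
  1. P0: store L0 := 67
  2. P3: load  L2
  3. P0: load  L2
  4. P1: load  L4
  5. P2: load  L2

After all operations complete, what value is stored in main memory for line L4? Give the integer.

memory[L4] = 60

[1] P0: store L0 := 67 | P0:M(67), P1:I, P2:I, P3:I | bus: BusRdX
[2] P3: load  L2 | P0:I, P1:I, P2:I, P3:E(60) | bus: BusRd
[3] P0: load  L2 | P0:S(60), P1:I, P2:I, P3:S(60) | bus: BusRd
[4] P1: load  L4 | P0:I, P1:E(60), P2:I, P3:I | bus: BusRd
[5] P2: load  L2 | P0:S(60), P1:I, P2:S(60), P3:S(60) | bus: BusRd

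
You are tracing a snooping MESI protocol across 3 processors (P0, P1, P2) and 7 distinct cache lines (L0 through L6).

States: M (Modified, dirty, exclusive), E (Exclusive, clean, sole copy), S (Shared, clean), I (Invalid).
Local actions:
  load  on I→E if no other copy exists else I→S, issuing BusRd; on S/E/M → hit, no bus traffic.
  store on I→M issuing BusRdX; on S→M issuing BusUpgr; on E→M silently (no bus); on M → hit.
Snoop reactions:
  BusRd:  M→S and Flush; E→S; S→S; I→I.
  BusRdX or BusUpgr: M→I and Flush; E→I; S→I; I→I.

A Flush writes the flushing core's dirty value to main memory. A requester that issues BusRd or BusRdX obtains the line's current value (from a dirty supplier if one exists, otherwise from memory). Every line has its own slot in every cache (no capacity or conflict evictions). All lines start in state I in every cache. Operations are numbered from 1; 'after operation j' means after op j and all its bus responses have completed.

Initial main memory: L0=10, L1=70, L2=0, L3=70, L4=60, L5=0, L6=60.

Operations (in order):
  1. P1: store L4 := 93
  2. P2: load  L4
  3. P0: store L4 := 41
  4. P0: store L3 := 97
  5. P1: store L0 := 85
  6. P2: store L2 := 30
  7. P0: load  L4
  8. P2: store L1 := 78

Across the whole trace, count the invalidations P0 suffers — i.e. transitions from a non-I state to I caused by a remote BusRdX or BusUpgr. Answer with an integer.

  op1 P1: store L4 := 93 → I/M/I on L4; bus BusRdX; mem=60
  op2 P2: load  L4 → I/S/S on L4; bus BusRd Flush; mem=93
  op3 P0: store L4 := 41 → M/I/I on L4; bus BusRdX; mem=93
  op4 P0: store L3 := 97 → M/I/I on L3; bus BusRdX; mem=70
  op5 P1: store L0 := 85 → I/M/I on L0; bus BusRdX; mem=10
  op6 P2: store L2 := 30 → I/I/M on L2; bus BusRdX; mem=0
  op7 P0: load  L4 → M/I/I on L4; bus (none); mem=93
  op8 P2: store L1 := 78 → I/I/M on L1; bus BusRdX; mem=70

invalidations = 0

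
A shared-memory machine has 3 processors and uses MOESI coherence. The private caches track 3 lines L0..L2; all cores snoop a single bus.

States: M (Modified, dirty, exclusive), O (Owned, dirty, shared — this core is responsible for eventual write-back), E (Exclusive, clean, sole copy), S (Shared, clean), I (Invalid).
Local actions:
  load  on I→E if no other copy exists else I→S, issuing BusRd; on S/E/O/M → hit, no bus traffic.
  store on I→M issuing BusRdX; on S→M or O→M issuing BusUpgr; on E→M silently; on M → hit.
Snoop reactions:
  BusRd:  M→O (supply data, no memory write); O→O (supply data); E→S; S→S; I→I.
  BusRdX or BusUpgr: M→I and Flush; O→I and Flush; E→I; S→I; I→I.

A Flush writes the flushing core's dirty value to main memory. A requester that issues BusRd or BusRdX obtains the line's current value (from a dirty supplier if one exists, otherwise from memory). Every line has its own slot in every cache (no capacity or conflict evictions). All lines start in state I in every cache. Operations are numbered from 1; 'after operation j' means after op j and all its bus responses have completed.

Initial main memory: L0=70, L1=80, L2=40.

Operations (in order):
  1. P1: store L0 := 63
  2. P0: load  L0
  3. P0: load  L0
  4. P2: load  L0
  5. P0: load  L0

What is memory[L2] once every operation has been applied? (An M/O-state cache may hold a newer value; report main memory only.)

memory[L2] = 40

1. P1: store L0 := 63  bus=[BusRdX]  L0: P0=I P1=M P2=I  mem[L0]=70
2. P0: load  L0  bus=[BusRd]  L0: P0=S P1=O P2=I  mem[L0]=70
3. P0: load  L0  bus=[-]  L0: P0=S P1=O P2=I  mem[L0]=70
4. P2: load  L0  bus=[BusRd]  L0: P0=S P1=O P2=S  mem[L0]=70
5. P0: load  L0  bus=[-]  L0: P0=S P1=O P2=S  mem[L0]=70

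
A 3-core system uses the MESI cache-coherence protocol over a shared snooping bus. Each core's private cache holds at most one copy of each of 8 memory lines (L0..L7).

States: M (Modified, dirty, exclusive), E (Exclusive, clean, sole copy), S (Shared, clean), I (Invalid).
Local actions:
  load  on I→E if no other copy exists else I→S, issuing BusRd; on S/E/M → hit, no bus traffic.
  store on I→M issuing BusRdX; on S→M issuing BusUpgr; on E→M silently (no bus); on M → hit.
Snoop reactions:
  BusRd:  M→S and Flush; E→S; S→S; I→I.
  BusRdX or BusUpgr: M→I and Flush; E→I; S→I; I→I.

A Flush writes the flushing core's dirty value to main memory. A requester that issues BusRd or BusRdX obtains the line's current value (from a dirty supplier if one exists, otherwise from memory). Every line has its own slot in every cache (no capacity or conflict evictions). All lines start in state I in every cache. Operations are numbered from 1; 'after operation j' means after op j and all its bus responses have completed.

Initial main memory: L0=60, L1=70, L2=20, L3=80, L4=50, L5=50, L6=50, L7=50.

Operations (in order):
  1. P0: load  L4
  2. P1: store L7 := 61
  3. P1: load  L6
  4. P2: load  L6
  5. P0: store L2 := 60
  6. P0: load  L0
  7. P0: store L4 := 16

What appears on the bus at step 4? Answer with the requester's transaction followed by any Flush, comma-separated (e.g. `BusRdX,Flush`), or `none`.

[1] P0: load  L4 | P0:E(50), P1:I, P2:I | bus: BusRd
[2] P1: store L7 := 61 | P0:I, P1:M(61), P2:I | bus: BusRdX
[3] P1: load  L6 | P0:I, P1:E(50), P2:I | bus: BusRd
[4] P2: load  L6 | P0:I, P1:S(50), P2:S(50) | bus: BusRd
[5] P0: store L2 := 60 | P0:M(60), P1:I, P2:I | bus: BusRdX
[6] P0: load  L0 | P0:E(60), P1:I, P2:I | bus: BusRd
[7] P0: store L4 := 16 | P0:M(16), P1:I, P2:I | bus: none

bus = BusRd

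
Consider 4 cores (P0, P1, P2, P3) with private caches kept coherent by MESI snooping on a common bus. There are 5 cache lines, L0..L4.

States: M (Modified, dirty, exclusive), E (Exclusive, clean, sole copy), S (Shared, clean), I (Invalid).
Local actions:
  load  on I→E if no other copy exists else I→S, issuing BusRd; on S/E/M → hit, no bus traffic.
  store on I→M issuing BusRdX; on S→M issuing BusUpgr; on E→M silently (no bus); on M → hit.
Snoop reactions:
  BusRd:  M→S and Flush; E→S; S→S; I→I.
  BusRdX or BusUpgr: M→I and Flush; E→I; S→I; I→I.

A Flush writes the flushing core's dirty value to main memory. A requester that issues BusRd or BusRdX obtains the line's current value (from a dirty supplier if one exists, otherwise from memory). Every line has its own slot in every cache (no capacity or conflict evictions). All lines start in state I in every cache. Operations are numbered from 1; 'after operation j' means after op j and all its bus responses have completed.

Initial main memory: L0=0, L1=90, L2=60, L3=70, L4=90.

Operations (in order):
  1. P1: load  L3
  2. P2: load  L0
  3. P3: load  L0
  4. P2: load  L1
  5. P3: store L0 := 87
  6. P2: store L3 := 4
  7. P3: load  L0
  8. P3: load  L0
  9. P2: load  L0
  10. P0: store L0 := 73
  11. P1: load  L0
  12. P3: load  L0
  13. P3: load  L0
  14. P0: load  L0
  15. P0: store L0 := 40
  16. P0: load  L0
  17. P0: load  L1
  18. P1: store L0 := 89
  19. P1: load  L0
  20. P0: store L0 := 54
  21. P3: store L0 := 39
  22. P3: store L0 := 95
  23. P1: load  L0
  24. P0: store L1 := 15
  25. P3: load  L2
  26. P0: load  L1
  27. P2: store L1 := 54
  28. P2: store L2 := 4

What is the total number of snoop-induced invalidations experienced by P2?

invalidations = 3

step 1: P1: load  L3  ⟶  IEII  (L3)  txn=BusRd  M[L3]=70
step 2: P2: load  L0  ⟶  IIEI  (L0)  txn=BusRd  M[L0]=0
step 3: P3: load  L0  ⟶  IISS  (L0)  txn=BusRd  M[L0]=0
step 4: P2: load  L1  ⟶  IIEI  (L1)  txn=BusRd  M[L1]=90
step 5: P3: store L0 := 87  ⟶  IIIM  (L0)  txn=BusUpgr  M[L0]=0
step 6: P2: store L3 := 4  ⟶  IIMI  (L3)  txn=BusRdX  M[L3]=70
step 7: P3: load  L0  ⟶  IIIM  (L0)  txn=∅  M[L0]=0
step 8: P3: load  L0  ⟶  IIIM  (L0)  txn=∅  M[L0]=0
step 9: P2: load  L0  ⟶  IISS  (L0)  txn=BusRd+Flush  M[L0]=87
step 10: P0: store L0 := 73  ⟶  MIII  (L0)  txn=BusRdX  M[L0]=87
step 11: P1: load  L0  ⟶  SSII  (L0)  txn=BusRd+Flush  M[L0]=73
step 12: P3: load  L0  ⟶  SSIS  (L0)  txn=BusRd  M[L0]=73
step 13: P3: load  L0  ⟶  SSIS  (L0)  txn=∅  M[L0]=73
step 14: P0: load  L0  ⟶  SSIS  (L0)  txn=∅  M[L0]=73
step 15: P0: store L0 := 40  ⟶  MIII  (L0)  txn=BusUpgr  M[L0]=73
step 16: P0: load  L0  ⟶  MIII  (L0)  txn=∅  M[L0]=73
step 17: P0: load  L1  ⟶  SISI  (L1)  txn=BusRd  M[L1]=90
step 18: P1: store L0 := 89  ⟶  IMII  (L0)  txn=BusRdX+Flush  M[L0]=40
step 19: P1: load  L0  ⟶  IMII  (L0)  txn=∅  M[L0]=40
step 20: P0: store L0 := 54  ⟶  MIII  (L0)  txn=BusRdX+Flush  M[L0]=89
step 21: P3: store L0 := 39  ⟶  IIIM  (L0)  txn=BusRdX+Flush  M[L0]=54
step 22: P3: store L0 := 95  ⟶  IIIM  (L0)  txn=∅  M[L0]=54
step 23: P1: load  L0  ⟶  ISIS  (L0)  txn=BusRd+Flush  M[L0]=95
step 24: P0: store L1 := 15  ⟶  MIII  (L1)  txn=BusUpgr  M[L1]=90
step 25: P3: load  L2  ⟶  IIIE  (L2)  txn=BusRd  M[L2]=60
step 26: P0: load  L1  ⟶  MIII  (L1)  txn=∅  M[L1]=90
step 27: P2: store L1 := 54  ⟶  IIMI  (L1)  txn=BusRdX+Flush  M[L1]=15
step 28: P2: store L2 := 4  ⟶  IIMI  (L2)  txn=BusRdX  M[L2]=60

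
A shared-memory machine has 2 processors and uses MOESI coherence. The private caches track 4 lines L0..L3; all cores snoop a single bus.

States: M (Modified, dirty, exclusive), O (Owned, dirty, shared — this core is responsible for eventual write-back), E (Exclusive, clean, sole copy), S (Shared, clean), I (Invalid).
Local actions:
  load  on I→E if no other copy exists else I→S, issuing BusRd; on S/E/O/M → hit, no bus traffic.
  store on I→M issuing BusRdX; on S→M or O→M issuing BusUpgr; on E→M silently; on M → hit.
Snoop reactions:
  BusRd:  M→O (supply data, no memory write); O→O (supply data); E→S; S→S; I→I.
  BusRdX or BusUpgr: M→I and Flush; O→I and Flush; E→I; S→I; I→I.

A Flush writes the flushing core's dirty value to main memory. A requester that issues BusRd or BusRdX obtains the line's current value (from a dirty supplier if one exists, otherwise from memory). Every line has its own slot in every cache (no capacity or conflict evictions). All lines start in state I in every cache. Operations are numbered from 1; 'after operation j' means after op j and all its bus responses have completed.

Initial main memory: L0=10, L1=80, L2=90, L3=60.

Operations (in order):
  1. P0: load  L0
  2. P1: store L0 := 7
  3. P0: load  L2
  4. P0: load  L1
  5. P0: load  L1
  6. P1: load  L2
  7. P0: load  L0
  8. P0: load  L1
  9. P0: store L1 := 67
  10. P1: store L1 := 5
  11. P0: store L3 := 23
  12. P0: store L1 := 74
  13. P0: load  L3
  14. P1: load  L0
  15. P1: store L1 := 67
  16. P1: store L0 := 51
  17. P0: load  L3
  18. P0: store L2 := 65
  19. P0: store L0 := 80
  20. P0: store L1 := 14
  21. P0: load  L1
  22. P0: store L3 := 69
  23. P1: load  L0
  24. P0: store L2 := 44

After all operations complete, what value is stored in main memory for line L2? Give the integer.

  op1 P0: load  L0 → E/I on L0; bus BusRd; mem=10
  op2 P1: store L0 := 7 → I/M on L0; bus BusRdX; mem=10
  op3 P0: load  L2 → E/I on L2; bus BusRd; mem=90
  op4 P0: load  L1 → E/I on L1; bus BusRd; mem=80
  op5 P0: load  L1 → E/I on L1; bus (none); mem=80
  op6 P1: load  L2 → S/S on L2; bus BusRd; mem=90
  op7 P0: load  L0 → S/O on L0; bus BusRd; mem=10
  op8 P0: load  L1 → E/I on L1; bus (none); mem=80
  op9 P0: store L1 := 67 → M/I on L1; bus (none); mem=80
  op10 P1: store L1 := 5 → I/M on L1; bus BusRdX Flush; mem=67
  op11 P0: store L3 := 23 → M/I on L3; bus BusRdX; mem=60
  op12 P0: store L1 := 74 → M/I on L1; bus BusRdX Flush; mem=5
  op13 P0: load  L3 → M/I on L3; bus (none); mem=60
  op14 P1: load  L0 → S/O on L0; bus (none); mem=10
  op15 P1: store L1 := 67 → I/M on L1; bus BusRdX Flush; mem=74
  op16 P1: store L0 := 51 → I/M on L0; bus BusUpgr; mem=10
  op17 P0: load  L3 → M/I on L3; bus (none); mem=60
  op18 P0: store L2 := 65 → M/I on L2; bus BusUpgr; mem=90
  op19 P0: store L0 := 80 → M/I on L0; bus BusRdX Flush; mem=51
  op20 P0: store L1 := 14 → M/I on L1; bus BusRdX Flush; mem=67
  op21 P0: load  L1 → M/I on L1; bus (none); mem=67
  op22 P0: store L3 := 69 → M/I on L3; bus (none); mem=60
  op23 P1: load  L0 → O/S on L0; bus BusRd; mem=51
  op24 P0: store L2 := 44 → M/I on L2; bus (none); mem=90

memory[L2] = 90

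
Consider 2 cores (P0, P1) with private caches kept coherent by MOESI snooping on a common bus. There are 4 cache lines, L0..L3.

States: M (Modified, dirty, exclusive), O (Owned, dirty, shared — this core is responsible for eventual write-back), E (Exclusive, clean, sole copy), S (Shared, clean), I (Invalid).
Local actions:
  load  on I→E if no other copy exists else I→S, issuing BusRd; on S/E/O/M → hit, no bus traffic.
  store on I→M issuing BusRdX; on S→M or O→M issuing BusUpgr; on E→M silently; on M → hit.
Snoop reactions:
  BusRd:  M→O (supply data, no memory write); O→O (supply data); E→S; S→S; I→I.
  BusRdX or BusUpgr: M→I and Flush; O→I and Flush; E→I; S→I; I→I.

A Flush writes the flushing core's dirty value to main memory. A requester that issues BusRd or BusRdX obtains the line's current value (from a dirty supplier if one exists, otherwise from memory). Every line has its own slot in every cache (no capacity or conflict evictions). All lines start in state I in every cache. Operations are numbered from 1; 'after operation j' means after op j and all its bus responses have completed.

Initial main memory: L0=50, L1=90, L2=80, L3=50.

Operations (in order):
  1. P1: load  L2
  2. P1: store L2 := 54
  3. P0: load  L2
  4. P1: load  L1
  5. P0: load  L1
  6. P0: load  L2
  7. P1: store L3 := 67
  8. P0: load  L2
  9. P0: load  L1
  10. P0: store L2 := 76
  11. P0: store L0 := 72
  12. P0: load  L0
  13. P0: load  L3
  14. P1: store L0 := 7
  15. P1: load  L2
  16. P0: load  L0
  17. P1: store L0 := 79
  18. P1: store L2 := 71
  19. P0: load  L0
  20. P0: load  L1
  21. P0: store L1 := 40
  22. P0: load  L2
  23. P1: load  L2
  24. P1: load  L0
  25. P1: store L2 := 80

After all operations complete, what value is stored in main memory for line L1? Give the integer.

memory[L1] = 90

1. P1: load  L2  bus=[BusRd]  L2: P0=I P1=E  mem[L2]=80
2. P1: store L2 := 54  bus=[-]  L2: P0=I P1=M  mem[L2]=80
3. P0: load  L2  bus=[BusRd]  L2: P0=S P1=O  mem[L2]=80
4. P1: load  L1  bus=[BusRd]  L1: P0=I P1=E  mem[L1]=90
5. P0: load  L1  bus=[BusRd]  L1: P0=S P1=S  mem[L1]=90
6. P0: load  L2  bus=[-]  L2: P0=S P1=O  mem[L2]=80
7. P1: store L3 := 67  bus=[BusRdX]  L3: P0=I P1=M  mem[L3]=50
8. P0: load  L2  bus=[-]  L2: P0=S P1=O  mem[L2]=80
9. P0: load  L1  bus=[-]  L1: P0=S P1=S  mem[L1]=90
10. P0: store L2 := 76  bus=[BusUpgr,Flush]  L2: P0=M P1=I  mem[L2]=54
11. P0: store L0 := 72  bus=[BusRdX]  L0: P0=M P1=I  mem[L0]=50
12. P0: load  L0  bus=[-]  L0: P0=M P1=I  mem[L0]=50
13. P0: load  L3  bus=[BusRd]  L3: P0=S P1=O  mem[L3]=50
14. P1: store L0 := 7  bus=[BusRdX,Flush]  L0: P0=I P1=M  mem[L0]=72
15. P1: load  L2  bus=[BusRd]  L2: P0=O P1=S  mem[L2]=54
16. P0: load  L0  bus=[BusRd]  L0: P0=S P1=O  mem[L0]=72
17. P1: store L0 := 79  bus=[BusUpgr]  L0: P0=I P1=M  mem[L0]=72
18. P1: store L2 := 71  bus=[BusUpgr,Flush]  L2: P0=I P1=M  mem[L2]=76
19. P0: load  L0  bus=[BusRd]  L0: P0=S P1=O  mem[L0]=72
20. P0: load  L1  bus=[-]  L1: P0=S P1=S  mem[L1]=90
21. P0: store L1 := 40  bus=[BusUpgr]  L1: P0=M P1=I  mem[L1]=90
22. P0: load  L2  bus=[BusRd]  L2: P0=S P1=O  mem[L2]=76
23. P1: load  L2  bus=[-]  L2: P0=S P1=O  mem[L2]=76
24. P1: load  L0  bus=[-]  L0: P0=S P1=O  mem[L0]=72
25. P1: store L2 := 80  bus=[BusUpgr]  L2: P0=I P1=M  mem[L2]=76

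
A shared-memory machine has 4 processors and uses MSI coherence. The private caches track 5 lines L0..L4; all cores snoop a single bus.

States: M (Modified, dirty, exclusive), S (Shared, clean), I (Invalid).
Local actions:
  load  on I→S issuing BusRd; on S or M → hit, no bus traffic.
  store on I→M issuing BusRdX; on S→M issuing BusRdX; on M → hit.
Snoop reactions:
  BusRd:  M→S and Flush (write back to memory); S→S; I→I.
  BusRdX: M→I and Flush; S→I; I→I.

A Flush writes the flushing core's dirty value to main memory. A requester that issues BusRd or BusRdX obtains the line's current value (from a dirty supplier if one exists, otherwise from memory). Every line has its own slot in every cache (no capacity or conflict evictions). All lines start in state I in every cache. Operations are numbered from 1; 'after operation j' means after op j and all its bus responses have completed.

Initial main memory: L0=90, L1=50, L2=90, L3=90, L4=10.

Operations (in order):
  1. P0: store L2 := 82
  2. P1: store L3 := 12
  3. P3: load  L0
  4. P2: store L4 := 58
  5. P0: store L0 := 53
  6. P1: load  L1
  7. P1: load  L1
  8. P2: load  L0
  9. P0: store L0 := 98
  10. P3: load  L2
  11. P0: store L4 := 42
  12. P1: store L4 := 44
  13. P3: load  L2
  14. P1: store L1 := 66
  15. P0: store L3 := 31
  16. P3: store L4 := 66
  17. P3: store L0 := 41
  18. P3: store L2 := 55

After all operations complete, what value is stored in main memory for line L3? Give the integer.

memory[L3] = 12

step 1: P0: store L2 := 82  ⟶  MIII  (L2)  txn=BusRdX  M[L2]=90
step 2: P1: store L3 := 12  ⟶  IMII  (L3)  txn=BusRdX  M[L3]=90
step 3: P3: load  L0  ⟶  IIIS  (L0)  txn=BusRd  M[L0]=90
step 4: P2: store L4 := 58  ⟶  IIMI  (L4)  txn=BusRdX  M[L4]=10
step 5: P0: store L0 := 53  ⟶  MIII  (L0)  txn=BusRdX  M[L0]=90
step 6: P1: load  L1  ⟶  ISII  (L1)  txn=BusRd  M[L1]=50
step 7: P1: load  L1  ⟶  ISII  (L1)  txn=∅  M[L1]=50
step 8: P2: load  L0  ⟶  SISI  (L0)  txn=BusRd+Flush  M[L0]=53
step 9: P0: store L0 := 98  ⟶  MIII  (L0)  txn=BusRdX  M[L0]=53
step 10: P3: load  L2  ⟶  SIIS  (L2)  txn=BusRd+Flush  M[L2]=82
step 11: P0: store L4 := 42  ⟶  MIII  (L4)  txn=BusRdX+Flush  M[L4]=58
step 12: P1: store L4 := 44  ⟶  IMII  (L4)  txn=BusRdX+Flush  M[L4]=42
step 13: P3: load  L2  ⟶  SIIS  (L2)  txn=∅  M[L2]=82
step 14: P1: store L1 := 66  ⟶  IMII  (L1)  txn=BusRdX  M[L1]=50
step 15: P0: store L3 := 31  ⟶  MIII  (L3)  txn=BusRdX+Flush  M[L3]=12
step 16: P3: store L4 := 66  ⟶  IIIM  (L4)  txn=BusRdX+Flush  M[L4]=44
step 17: P3: store L0 := 41  ⟶  IIIM  (L0)  txn=BusRdX+Flush  M[L0]=98
step 18: P3: store L2 := 55  ⟶  IIIM  (L2)  txn=BusRdX  M[L2]=82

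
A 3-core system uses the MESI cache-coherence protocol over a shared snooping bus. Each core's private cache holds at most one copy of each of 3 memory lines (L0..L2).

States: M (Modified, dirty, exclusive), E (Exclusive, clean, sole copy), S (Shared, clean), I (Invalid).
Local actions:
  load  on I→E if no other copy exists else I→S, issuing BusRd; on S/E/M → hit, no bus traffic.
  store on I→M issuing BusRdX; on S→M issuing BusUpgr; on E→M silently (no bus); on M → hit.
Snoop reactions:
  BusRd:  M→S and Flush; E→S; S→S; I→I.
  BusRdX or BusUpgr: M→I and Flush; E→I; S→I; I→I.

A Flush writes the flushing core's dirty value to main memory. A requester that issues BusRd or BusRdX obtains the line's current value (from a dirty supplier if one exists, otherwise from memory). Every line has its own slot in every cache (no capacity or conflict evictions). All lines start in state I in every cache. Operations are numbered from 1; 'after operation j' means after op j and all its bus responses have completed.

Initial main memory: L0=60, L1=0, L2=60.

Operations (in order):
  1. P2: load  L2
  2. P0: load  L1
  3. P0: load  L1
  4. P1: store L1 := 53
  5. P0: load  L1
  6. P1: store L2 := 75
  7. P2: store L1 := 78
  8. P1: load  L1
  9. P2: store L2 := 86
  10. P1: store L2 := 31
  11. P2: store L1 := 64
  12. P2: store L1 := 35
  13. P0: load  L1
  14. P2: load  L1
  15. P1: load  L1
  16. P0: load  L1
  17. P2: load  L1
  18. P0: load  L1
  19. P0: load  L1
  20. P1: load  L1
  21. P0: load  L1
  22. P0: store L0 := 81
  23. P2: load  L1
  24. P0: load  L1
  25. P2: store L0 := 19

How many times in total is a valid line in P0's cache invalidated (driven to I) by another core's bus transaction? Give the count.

  op1 P2: load  L2 → I/I/E on L2; bus BusRd; mem=60
  op2 P0: load  L1 → E/I/I on L1; bus BusRd; mem=0
  op3 P0: load  L1 → E/I/I on L1; bus (none); mem=0
  op4 P1: store L1 := 53 → I/M/I on L1; bus BusRdX; mem=0
  op5 P0: load  L1 → S/S/I on L1; bus BusRd Flush; mem=53
  op6 P1: store L2 := 75 → I/M/I on L2; bus BusRdX; mem=60
  op7 P2: store L1 := 78 → I/I/M on L1; bus BusRdX; mem=53
  op8 P1: load  L1 → I/S/S on L1; bus BusRd Flush; mem=78
  op9 P2: store L2 := 86 → I/I/M on L2; bus BusRdX Flush; mem=75
  op10 P1: store L2 := 31 → I/M/I on L2; bus BusRdX Flush; mem=86
  op11 P2: store L1 := 64 → I/I/M on L1; bus BusUpgr; mem=78
  op12 P2: store L1 := 35 → I/I/M on L1; bus (none); mem=78
  op13 P0: load  L1 → S/I/S on L1; bus BusRd Flush; mem=35
  op14 P2: load  L1 → S/I/S on L1; bus (none); mem=35
  op15 P1: load  L1 → S/S/S on L1; bus BusRd; mem=35
  op16 P0: load  L1 → S/S/S on L1; bus (none); mem=35
  op17 P2: load  L1 → S/S/S on L1; bus (none); mem=35
  op18 P0: load  L1 → S/S/S on L1; bus (none); mem=35
  op19 P0: load  L1 → S/S/S on L1; bus (none); mem=35
  op20 P1: load  L1 → S/S/S on L1; bus (none); mem=35
  op21 P0: load  L1 → S/S/S on L1; bus (none); mem=35
  op22 P0: store L0 := 81 → M/I/I on L0; bus BusRdX; mem=60
  op23 P2: load  L1 → S/S/S on L1; bus (none); mem=35
  op24 P0: load  L1 → S/S/S on L1; bus (none); mem=35
  op25 P2: store L0 := 19 → I/I/M on L0; bus BusRdX Flush; mem=81

invalidations = 3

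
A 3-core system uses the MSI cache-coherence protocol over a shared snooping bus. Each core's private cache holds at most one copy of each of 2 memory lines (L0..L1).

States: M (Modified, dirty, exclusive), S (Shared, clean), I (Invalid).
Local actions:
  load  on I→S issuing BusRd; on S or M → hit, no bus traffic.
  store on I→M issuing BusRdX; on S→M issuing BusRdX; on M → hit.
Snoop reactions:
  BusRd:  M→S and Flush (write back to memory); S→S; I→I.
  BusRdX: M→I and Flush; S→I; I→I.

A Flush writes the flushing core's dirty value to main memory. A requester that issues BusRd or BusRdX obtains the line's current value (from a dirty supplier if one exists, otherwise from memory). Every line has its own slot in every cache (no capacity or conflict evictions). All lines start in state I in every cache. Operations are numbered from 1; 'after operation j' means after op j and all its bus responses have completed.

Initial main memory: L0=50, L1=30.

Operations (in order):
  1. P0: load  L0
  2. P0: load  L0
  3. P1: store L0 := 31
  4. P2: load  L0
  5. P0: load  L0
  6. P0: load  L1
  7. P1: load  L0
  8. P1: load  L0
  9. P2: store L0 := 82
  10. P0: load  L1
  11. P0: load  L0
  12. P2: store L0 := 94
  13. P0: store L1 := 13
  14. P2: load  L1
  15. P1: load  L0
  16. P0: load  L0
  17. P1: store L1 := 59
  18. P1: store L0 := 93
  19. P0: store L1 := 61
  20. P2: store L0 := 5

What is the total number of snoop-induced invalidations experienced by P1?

1. P0: load  L0  bus=[BusRd]  L0: P0=S P1=I P2=I  mem[L0]=50
2. P0: load  L0  bus=[-]  L0: P0=S P1=I P2=I  mem[L0]=50
3. P1: store L0 := 31  bus=[BusRdX]  L0: P0=I P1=M P2=I  mem[L0]=50
4. P2: load  L0  bus=[BusRd,Flush]  L0: P0=I P1=S P2=S  mem[L0]=31
5. P0: load  L0  bus=[BusRd]  L0: P0=S P1=S P2=S  mem[L0]=31
6. P0: load  L1  bus=[BusRd]  L1: P0=S P1=I P2=I  mem[L1]=30
7. P1: load  L0  bus=[-]  L0: P0=S P1=S P2=S  mem[L0]=31
8. P1: load  L0  bus=[-]  L0: P0=S P1=S P2=S  mem[L0]=31
9. P2: store L0 := 82  bus=[BusRdX]  L0: P0=I P1=I P2=M  mem[L0]=31
10. P0: load  L1  bus=[-]  L1: P0=S P1=I P2=I  mem[L1]=30
11. P0: load  L0  bus=[BusRd,Flush]  L0: P0=S P1=I P2=S  mem[L0]=82
12. P2: store L0 := 94  bus=[BusRdX]  L0: P0=I P1=I P2=M  mem[L0]=82
13. P0: store L1 := 13  bus=[BusRdX]  L1: P0=M P1=I P2=I  mem[L1]=30
14. P2: load  L1  bus=[BusRd,Flush]  L1: P0=S P1=I P2=S  mem[L1]=13
15. P1: load  L0  bus=[BusRd,Flush]  L0: P0=I P1=S P2=S  mem[L0]=94
16. P0: load  L0  bus=[BusRd]  L0: P0=S P1=S P2=S  mem[L0]=94
17. P1: store L1 := 59  bus=[BusRdX]  L1: P0=I P1=M P2=I  mem[L1]=13
18. P1: store L0 := 93  bus=[BusRdX]  L0: P0=I P1=M P2=I  mem[L0]=94
19. P0: store L1 := 61  bus=[BusRdX,Flush]  L1: P0=M P1=I P2=I  mem[L1]=59
20. P2: store L0 := 5  bus=[BusRdX,Flush]  L0: P0=I P1=I P2=M  mem[L0]=93

invalidations = 3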